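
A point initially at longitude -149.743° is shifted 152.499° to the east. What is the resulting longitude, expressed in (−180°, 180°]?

Start at -149.743°; shift +152.499° → +2.756°.
+2.756° already lies in (−180°, 180°].

+2.756°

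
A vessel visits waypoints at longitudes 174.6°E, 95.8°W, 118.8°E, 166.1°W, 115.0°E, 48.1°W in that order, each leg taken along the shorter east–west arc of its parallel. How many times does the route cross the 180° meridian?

4

Leg 1: +174.6° → -95.8°, shortest Δλ = 89.6° (east) — crosses 180°.
Leg 2: -95.8° → +118.8°, shortest Δλ = -145.4° (west) — crosses 180°.
Leg 3: +118.8° → -166.1°, shortest Δλ = 75.1° (east) — crosses 180°.
Leg 4: -166.1° → +115.0°, shortest Δλ = -78.9° (west) — crosses 180°.
Leg 5: +115.0° → -48.1°, shortest Δλ = -163.1° (west) — does not cross 180°.
Total crossings: 4.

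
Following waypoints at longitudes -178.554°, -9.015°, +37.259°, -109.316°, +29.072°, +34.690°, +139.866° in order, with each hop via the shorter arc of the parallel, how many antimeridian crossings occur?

0

Leg 1: -178.554° → -9.015°, shortest Δλ = 169.539° (east) — does not cross 180°.
Leg 2: -9.015° → +37.259°, shortest Δλ = 46.274° (east) — does not cross 180°.
Leg 3: +37.259° → -109.316°, shortest Δλ = -146.575° (west) — does not cross 180°.
Leg 4: -109.316° → +29.072°, shortest Δλ = 138.388° (east) — does not cross 180°.
Leg 5: +29.072° → +34.690°, shortest Δλ = 5.618° (east) — does not cross 180°.
Leg 6: +34.690° → +139.866°, shortest Δλ = 105.176° (east) — does not cross 180°.
Total crossings: 0.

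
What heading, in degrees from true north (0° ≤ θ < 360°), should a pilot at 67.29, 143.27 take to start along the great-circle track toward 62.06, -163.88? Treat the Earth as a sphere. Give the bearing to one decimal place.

Δλ = -163.88 − 143.27 = -307.15°; wrapped into (−180°, 180°]: 52.85°.
θ = atan2( sin Δλ · cos φ₂ , cos φ₁ · sin φ₂ − sin φ₁ · cos φ₂ · cos Δλ )
  = atan2(0.37346, 0.08005) = 77.902° → normalised to [0°, 360°): 77.902°.

77.9°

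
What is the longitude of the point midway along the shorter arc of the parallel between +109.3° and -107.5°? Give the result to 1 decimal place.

-179.1°

Signed shortest Δλ from +109.3° to -107.5° is +143.2°.
Midpoint longitude = +109.3° + (+143.2°)/2 = +109.3° + 71.6° = +180.9°.
Normalise into (−180°, 180°]: -179.1°.
(The naïve average (+109.3 + -107.5)/2 = 0.9° is on the wrong side of the globe.)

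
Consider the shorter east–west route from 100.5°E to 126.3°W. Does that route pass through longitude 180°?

Naïve |-126.3 − 100.5| = 226.8° > 180°, so the shorter arc goes the other way round — across 180°.
Signed shortest Δλ = ((-126.3 − 100.5 + 180) mod 360) − 180 = 133.2°.
Going east by 133.2° from +100.5° passes through 180° before reaching -126.3°.

Yes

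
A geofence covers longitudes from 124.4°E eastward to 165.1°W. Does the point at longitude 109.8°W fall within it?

Band width going east from +124.4° to -165.1°: ((-165.1 − 124.4) mod 360) = 70.5°.
Offset of -109.8° east of the west edge: ((-109.8 − 124.4) mod 360) = 125.8°.
125.8° > 70.5° ⇒ outside.

No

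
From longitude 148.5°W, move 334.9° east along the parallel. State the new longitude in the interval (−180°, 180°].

Start at -148.5°; shift +334.9° → +186.4°.
+186.4° lies outside (−180°, 180°]; subtract 360° → -173.6°.

173.6°W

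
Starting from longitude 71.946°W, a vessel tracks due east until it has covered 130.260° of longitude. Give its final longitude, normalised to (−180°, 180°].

58.314°E

Start at -71.946°; shift +130.260° → +58.314°.
+58.314° already lies in (−180°, 180°].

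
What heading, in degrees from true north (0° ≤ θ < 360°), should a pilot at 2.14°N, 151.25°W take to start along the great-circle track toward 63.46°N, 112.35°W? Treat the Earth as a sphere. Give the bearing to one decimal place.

17.7°

Δλ = -112.35 − -151.25 = 38.90°.
θ = atan2( sin Δλ · cos φ₂ , cos φ₁ · sin φ₂ − sin φ₁ · cos φ₂ · cos Δλ )
  = atan2(0.28059, 0.88101) = 17.666° → normalised to [0°, 360°): 17.666°.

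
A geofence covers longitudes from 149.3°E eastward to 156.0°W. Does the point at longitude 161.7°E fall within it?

Yes

Band width going east from +149.3° to -156.0°: ((-156.0 − 149.3) mod 360) = 54.7°.
Offset of +161.7° east of the west edge: ((161.7 − 149.3) mod 360) = 12.4°.
12.4° ≤ 54.7° ⇒ inside.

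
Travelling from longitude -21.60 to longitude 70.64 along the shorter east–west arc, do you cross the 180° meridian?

No

Signed shortest Δλ = ((70.64 − -21.60 + 180) mod 360) − 180 = 92.24°.
Going east by 92.24° from -21.60° reaches +70.64° without touching 180°.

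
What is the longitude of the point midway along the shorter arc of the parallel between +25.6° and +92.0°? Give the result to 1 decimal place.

+58.8°

Signed shortest Δλ from +25.6° to +92.0° is +66.4°.
Midpoint longitude = +25.6° + (+66.4°)/2 = +25.6° + 33.2° = +58.8°.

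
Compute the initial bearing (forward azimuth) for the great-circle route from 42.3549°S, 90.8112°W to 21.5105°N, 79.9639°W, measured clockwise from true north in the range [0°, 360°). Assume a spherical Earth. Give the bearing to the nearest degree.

Δλ = -79.9639 − -90.8112 = 10.8473°.
θ = atan2( sin Δλ · cos φ₂ , cos φ₁ · sin φ₂ − sin φ₁ · cos φ₂ · cos Δλ )
  = atan2(0.17508, 0.88656) = 11.171° → normalised to [0°, 360°): 11.171°.

11°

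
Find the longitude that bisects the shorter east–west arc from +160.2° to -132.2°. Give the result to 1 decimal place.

-166.0°

Signed shortest Δλ from +160.2° to -132.2° is +67.6°.
Midpoint longitude = +160.2° + (+67.6°)/2 = +160.2° + 33.8° = +194.0°.
Normalise into (−180°, 180°]: -166.0°.
(The naïve average (+160.2 + -132.2)/2 = 14.0° is on the wrong side of the globe.)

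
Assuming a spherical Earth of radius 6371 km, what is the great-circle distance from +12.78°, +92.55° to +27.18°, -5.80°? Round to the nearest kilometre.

Δλ = -5.80 − 92.55 = -98.35°.
Δφ = 27.18 − 12.78 = 14.40°.
a = sin²(Δφ/2) + cos φ₁ · cos φ₂ · sin²(Δλ/2) = 0.512469.
c = 2·atan2(√a, √(1−a)) = 1.59574 rad → d = 6371·c ≈ 10166.44 km.

10166 km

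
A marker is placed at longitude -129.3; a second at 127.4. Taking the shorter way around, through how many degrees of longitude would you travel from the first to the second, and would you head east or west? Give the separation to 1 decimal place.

Raw difference: 127.4 − -129.3 = 256.7°.
Normalise into (−180°, 180°]: 256.7° − 360° = -103.3°.
Negative ⇒ the second point lies to the west; separation 103.3°.

103.3° west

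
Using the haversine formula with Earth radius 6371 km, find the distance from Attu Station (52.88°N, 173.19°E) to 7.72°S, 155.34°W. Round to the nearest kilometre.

7365 km

Δλ = -155.34 − 173.19 = -328.53°; wrapped into (−180°, 180°]: 31.47°.
Δφ = -7.72 − 52.88 = -60.60°.
a = sin²(Δφ/2) + cos φ₁ · cos φ₂ · sin²(Δλ/2) = 0.298528.
c = 2·atan2(√a, √(1−a)) = 1.15607 rad → d = 6371·c ≈ 7365.29 km.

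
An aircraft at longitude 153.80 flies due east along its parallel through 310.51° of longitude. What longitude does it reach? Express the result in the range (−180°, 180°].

+104.31°

Start at +153.80°; shift +310.51° → +464.31°.
+464.31° lies outside (−180°, 180°]; subtract 360° → +104.31°.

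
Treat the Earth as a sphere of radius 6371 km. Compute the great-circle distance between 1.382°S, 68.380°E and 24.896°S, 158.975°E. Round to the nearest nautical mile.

Δλ = 158.975 − 68.380 = 90.595°.
Δφ = -24.896 − -1.382 = -23.514°.
a = sin²(Δφ/2) + cos φ₁ · cos φ₂ · sin²(Δλ/2) = 0.499632.
c = 2·atan2(√a, √(1−a)) = 1.57006 rad → d = 6371·c ≈ 10002.85 km ≈ 5401.11 nmi.

5401 nmi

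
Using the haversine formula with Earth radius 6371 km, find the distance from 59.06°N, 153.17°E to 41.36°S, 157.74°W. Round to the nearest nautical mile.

6503 nmi

Δλ = -157.74 − 153.17 = -310.91°; wrapped into (−180°, 180°]: 49.09°.
Δφ = -41.36 − 59.06 = -100.42°.
a = sin²(Δφ/2) + cos φ₁ · cos φ₂ · sin²(Δλ/2) = 0.657023.
c = 2·atan2(√a, √(1−a)) = 1.89025 rad → d = 6371·c ≈ 12042.78 km ≈ 6502.58 nmi.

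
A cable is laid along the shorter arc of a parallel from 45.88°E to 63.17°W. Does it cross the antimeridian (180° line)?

No

Signed shortest Δλ = ((-63.17 − 45.88 + 180) mod 360) − 180 = -109.05°.
Going west by 109.05° from +45.88° reaches -63.17° without touching 180°.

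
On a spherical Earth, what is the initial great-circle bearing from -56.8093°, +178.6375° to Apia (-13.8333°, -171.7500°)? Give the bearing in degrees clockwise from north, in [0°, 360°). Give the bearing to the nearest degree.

Δλ = -171.7500 − 178.6375 = -350.3875°; wrapped into (−180°, 180°]: 9.6125°.
θ = atan2( sin Δλ · cos φ₂ , cos φ₁ · sin φ₂ − sin φ₁ · cos φ₂ · cos Δλ )
  = atan2(0.16214, 0.67028) = 13.599° → normalised to [0°, 360°): 13.599°.

14°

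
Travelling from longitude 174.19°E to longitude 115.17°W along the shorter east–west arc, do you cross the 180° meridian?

Naïve |-115.17 − 174.19| = 289.36° > 180°, so the shorter arc goes the other way round — across 180°.
Signed shortest Δλ = ((-115.17 − 174.19 + 180) mod 360) − 180 = 70.64°.
Going east by 70.64° from +174.19° passes through 180° before reaching -115.17°.

Yes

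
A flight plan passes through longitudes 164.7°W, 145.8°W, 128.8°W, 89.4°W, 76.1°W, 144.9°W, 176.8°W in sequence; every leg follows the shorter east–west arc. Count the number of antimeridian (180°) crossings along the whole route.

Leg 1: -164.7° → -145.8°, shortest Δλ = 18.9° (east) — does not cross 180°.
Leg 2: -145.8° → -128.8°, shortest Δλ = 17.0° (east) — does not cross 180°.
Leg 3: -128.8° → -89.4°, shortest Δλ = 39.4° (east) — does not cross 180°.
Leg 4: -89.4° → -76.1°, shortest Δλ = 13.3° (east) — does not cross 180°.
Leg 5: -76.1° → -144.9°, shortest Δλ = -68.8° (west) — does not cross 180°.
Leg 6: -144.9° → -176.8°, shortest Δλ = -31.9° (west) — does not cross 180°.
Total crossings: 0.

0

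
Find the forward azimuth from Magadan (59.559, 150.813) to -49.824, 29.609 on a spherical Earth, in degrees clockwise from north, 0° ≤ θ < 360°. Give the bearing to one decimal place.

Δλ = 29.609 − 150.813 = -121.204°.
θ = atan2( sin Δλ · cos φ₂ , cos φ₁ · sin φ₂ − sin φ₁ · cos φ₂ · cos Δλ )
  = atan2(-0.55180, -0.09895) = -100.166° → normalised to [0°, 360°): 259.834°.

259.8°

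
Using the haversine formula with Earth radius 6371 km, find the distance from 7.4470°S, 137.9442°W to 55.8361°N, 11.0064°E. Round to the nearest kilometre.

Δλ = 11.0064 − -137.9442 = 148.9506°.
Δφ = 55.8361 − -7.4470 = 63.2831°.
a = sin²(Δφ/2) + cos φ₁ · cos φ₂ · sin²(Δλ/2) = 0.792144.
c = 2·atan2(√a, √(1−a)) = 2.19480 rad → d = 6371·c ≈ 13983.06 km.

13983 km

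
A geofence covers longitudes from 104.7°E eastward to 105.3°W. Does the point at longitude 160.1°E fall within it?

Yes

Band width going east from +104.7° to -105.3°: ((-105.3 − 104.7) mod 360) = 150.0°.
Offset of +160.1° east of the west edge: ((160.1 − 104.7) mod 360) = 55.4°.
55.4° ≤ 150.0° ⇒ inside.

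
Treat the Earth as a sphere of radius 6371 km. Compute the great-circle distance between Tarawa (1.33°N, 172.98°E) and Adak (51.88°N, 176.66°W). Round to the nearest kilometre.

5703 km

Δλ = -176.66 − 172.98 = -349.64°; wrapped into (−180°, 180°]: 10.36°.
Δφ = 51.88 − 1.33 = 50.55°.
a = sin²(Δφ/2) + cos φ₁ · cos φ₂ · sin²(Δλ/2) = 0.187328.
c = 2·atan2(√a, √(1−a)) = 0.89522 rad → d = 6371·c ≈ 5703.48 km.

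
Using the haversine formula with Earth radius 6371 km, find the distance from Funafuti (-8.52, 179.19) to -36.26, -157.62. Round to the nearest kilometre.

3875 km

Δλ = -157.62 − 179.19 = -336.81°; wrapped into (−180°, 180°]: 23.19°.
Δφ = -36.26 − -8.52 = -27.74°.
a = sin²(Δφ/2) + cos φ₁ · cos φ₂ · sin²(Δλ/2) = 0.089681.
c = 2·atan2(√a, √(1−a)) = 0.60827 rad → d = 6371·c ≈ 3875.28 km.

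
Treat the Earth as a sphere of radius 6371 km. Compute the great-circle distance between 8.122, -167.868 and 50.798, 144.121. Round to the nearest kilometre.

6463 km

Δλ = 144.121 − -167.868 = 311.989°; wrapped into (−180°, 180°]: -48.011°.
Δφ = 50.798 − 8.122 = 42.676°.
a = sin²(Δφ/2) + cos φ₁ · cos φ₂ · sin²(Δλ/2) = 0.235961.
c = 2·atan2(√a, √(1−a)) = 1.01446 rad → d = 6371·c ≈ 6463.12 km.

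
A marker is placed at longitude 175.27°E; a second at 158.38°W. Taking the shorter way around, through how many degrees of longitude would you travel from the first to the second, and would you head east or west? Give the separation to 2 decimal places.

26.35° east

Raw difference: -158.38 − 175.27 = -333.65°.
Normalise into (−180°, 180°]: -333.65° + 360° = 26.35°.
Positive ⇒ the second point lies to the east; separation 26.35°.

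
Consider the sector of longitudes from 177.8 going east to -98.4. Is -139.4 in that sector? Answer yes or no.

Yes

Band width going east from +177.8° to -98.4°: ((-98.4 − 177.8) mod 360) = 83.8°.
Offset of -139.4° east of the west edge: ((-139.4 − 177.8) mod 360) = 42.8°.
42.8° ≤ 83.8° ⇒ inside.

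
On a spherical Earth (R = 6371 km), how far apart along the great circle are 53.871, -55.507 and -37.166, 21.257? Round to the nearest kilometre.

12493 km

Δλ = 21.257 − -55.507 = 76.764°.
Δφ = -37.166 − 53.871 = -91.037°.
a = sin²(Δφ/2) + cos φ₁ · cos φ₂ · sin²(Δλ/2) = 0.690185.
c = 2·atan2(√a, √(1−a)) = 1.96099 rad → d = 6371·c ≈ 12493.48 km.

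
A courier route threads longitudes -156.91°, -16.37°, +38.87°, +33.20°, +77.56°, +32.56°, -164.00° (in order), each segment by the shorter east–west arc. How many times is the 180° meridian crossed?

1

Leg 1: -156.91° → -16.37°, shortest Δλ = 140.54° (east) — does not cross 180°.
Leg 2: -16.37° → +38.87°, shortest Δλ = 55.24° (east) — does not cross 180°.
Leg 3: +38.87° → +33.20°, shortest Δλ = -5.67° (west) — does not cross 180°.
Leg 4: +33.20° → +77.56°, shortest Δλ = 44.36° (east) — does not cross 180°.
Leg 5: +77.56° → +32.56°, shortest Δλ = -45.0° (west) — does not cross 180°.
Leg 6: +32.56° → -164.00°, shortest Δλ = 163.44° (east) — crosses 180°.
Total crossings: 1.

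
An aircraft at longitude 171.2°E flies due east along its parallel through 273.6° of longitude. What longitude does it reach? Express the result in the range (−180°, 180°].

Start at +171.2°; shift +273.6° → +444.8°.
+444.8° lies outside (−180°, 180°]; subtract 360° → +84.8°.

84.8°E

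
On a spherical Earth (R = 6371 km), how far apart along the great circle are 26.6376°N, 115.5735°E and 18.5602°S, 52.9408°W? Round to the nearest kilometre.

Δλ = -52.9408 − 115.5735 = -168.5143°.
Δφ = -18.5602 − 26.6376 = -45.1978°.
a = sin²(Δφ/2) + cos φ₁ · cos φ₂ · sin²(Δλ/2) = 0.986555.
c = 2·atan2(√a, √(1−a)) = 2.90917 rad → d = 6371·c ≈ 18534.29 km.

18534 km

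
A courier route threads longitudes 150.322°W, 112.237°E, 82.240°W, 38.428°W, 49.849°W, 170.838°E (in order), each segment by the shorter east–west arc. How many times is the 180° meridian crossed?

3

Leg 1: -150.322° → +112.237°, shortest Δλ = -97.441° (west) — crosses 180°.
Leg 2: +112.237° → -82.240°, shortest Δλ = 165.523° (east) — crosses 180°.
Leg 3: -82.240° → -38.428°, shortest Δλ = 43.812° (east) — does not cross 180°.
Leg 4: -38.428° → -49.849°, shortest Δλ = -11.421° (west) — does not cross 180°.
Leg 5: -49.849° → +170.838°, shortest Δλ = -139.313° (west) — crosses 180°.
Total crossings: 3.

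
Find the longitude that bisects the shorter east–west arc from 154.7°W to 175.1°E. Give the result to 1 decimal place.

169.8°W

Signed shortest Δλ from -154.7° to +175.1° is -30.2°.
Midpoint longitude = -154.7° + (-30.2°)/2 = -154.7° − 15.1° = -169.8°.
(The naïve average (-154.7 + +175.1)/2 = 10.2° is on the wrong side of the globe.)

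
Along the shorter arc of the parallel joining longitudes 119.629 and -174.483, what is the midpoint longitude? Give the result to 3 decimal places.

+152.573°

Signed shortest Δλ from +119.629° to -174.483° is +65.888°.
Midpoint longitude = +119.629° + (+65.888°)/2 = +119.629° + 32.944° = +152.573°.
(The naïve average (+119.629 + -174.483)/2 = -27.427° is on the wrong side of the globe.)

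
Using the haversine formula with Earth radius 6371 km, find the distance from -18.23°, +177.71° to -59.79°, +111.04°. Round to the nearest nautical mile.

Δλ = 111.04 − 177.71 = -66.67°.
Δφ = -59.79 − -18.23 = -41.56°.
a = sin²(Δφ/2) + cos φ₁ · cos φ₂ · sin²(Δλ/2) = 0.270194.
c = 2·atan2(√a, √(1−a)) = 1.09324 rad → d = 6371·c ≈ 6965.01 km ≈ 3760.81 nmi.

3761 nmi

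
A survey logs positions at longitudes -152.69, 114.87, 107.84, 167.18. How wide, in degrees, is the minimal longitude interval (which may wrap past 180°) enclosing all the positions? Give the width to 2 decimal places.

Sort the longitudes: -152.69°, +107.84°, +114.87°, +167.18°.
Eastward gaps between consecutive values (wrapping around): 260.53°, 7.03°, 52.31°, 40.13°.
Largest gap = 260.53° ⇒ minimal covering band is its complement: 360° − 260.53° = 99.47°.
Band runs from +107.84° eastward to -152.69°, crossing the antimeridian.

99.47°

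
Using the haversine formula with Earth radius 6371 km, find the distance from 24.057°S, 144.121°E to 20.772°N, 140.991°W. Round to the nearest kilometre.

9510 km

Δλ = -140.991 − 144.121 = -285.112°; wrapped into (−180°, 180°]: 74.888°.
Δφ = 20.772 − -24.057 = 44.829°.
a = sin²(Δφ/2) + cos φ₁ · cos φ₂ · sin²(Δλ/2) = 0.460992.
c = 2·atan2(√a, √(1−a)) = 1.49270 rad → d = 6371·c ≈ 9510.00 km.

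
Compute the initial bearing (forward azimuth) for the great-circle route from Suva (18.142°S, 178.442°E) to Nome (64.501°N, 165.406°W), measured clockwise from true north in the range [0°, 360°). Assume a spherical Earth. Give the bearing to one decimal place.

Δλ = -165.406 − 178.442 = -343.848°; wrapped into (−180°, 180°]: 16.152°.
θ = atan2( sin Δλ · cos φ₂ , cos φ₁ · sin φ₂ − sin φ₁ · cos φ₂ · cos Δλ )
  = atan2(0.11976, 0.98648) = 6.922° → normalised to [0°, 360°): 6.922°.

6.9°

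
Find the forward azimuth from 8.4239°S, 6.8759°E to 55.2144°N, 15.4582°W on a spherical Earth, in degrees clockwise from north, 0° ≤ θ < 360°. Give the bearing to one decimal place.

346.3°

Δλ = -15.4582 − 6.8759 = -22.3341°.
θ = atan2( sin Δλ · cos φ₂ , cos φ₁ · sin φ₂ − sin φ₁ · cos φ₂ · cos Δλ )
  = atan2(-0.21680, 0.88974) = -13.694° → normalised to [0°, 360°): 346.306°.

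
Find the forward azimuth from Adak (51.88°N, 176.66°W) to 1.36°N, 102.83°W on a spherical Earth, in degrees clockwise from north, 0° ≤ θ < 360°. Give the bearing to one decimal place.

102.0°

Δλ = -102.83 − -176.66 = 73.83°.
θ = atan2( sin Δλ · cos φ₂ , cos φ₁ · sin φ₂ − sin φ₁ · cos φ₂ · cos Δλ )
  = atan2(0.96017, -0.20438) = 102.016° → normalised to [0°, 360°): 102.016°.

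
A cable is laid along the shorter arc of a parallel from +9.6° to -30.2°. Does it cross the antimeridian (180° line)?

Signed shortest Δλ = ((-30.2 − 9.6 + 180) mod 360) − 180 = -39.8°.
Going west by 39.8° from +9.6° reaches -30.2° without touching 180°.

No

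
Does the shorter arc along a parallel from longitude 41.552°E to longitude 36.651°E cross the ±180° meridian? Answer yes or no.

Signed shortest Δλ = ((36.651 − 41.552 + 180) mod 360) − 180 = -4.901°.
Going west by 4.901° from +41.552° reaches +36.651° without touching 180°.

No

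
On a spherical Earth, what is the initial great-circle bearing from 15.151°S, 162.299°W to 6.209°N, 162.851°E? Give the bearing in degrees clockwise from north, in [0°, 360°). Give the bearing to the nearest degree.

Δλ = 162.851 − -162.299 = 325.150°; wrapped into (−180°, 180°]: -34.850°.
θ = atan2( sin Δλ · cos φ₂ , cos φ₁ · sin φ₂ − sin φ₁ · cos φ₂ · cos Δλ )
  = atan2(-0.56808, 0.31763) = -60.789° → normalised to [0°, 360°): 299.211°.

299°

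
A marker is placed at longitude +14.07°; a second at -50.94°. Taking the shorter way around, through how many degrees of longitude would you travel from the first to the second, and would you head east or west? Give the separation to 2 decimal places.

65.01° west

Raw difference: -50.94 − 14.07 = -65.01°.
Normalise into (−180°, 180°]: -65.01° stays -65.01°.
Negative ⇒ the second point lies to the west; separation 65.01°.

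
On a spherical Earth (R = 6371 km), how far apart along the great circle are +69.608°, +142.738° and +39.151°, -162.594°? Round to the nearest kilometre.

Δλ = -162.594 − 142.738 = -305.332°; wrapped into (−180°, 180°]: 54.668°.
Δφ = 39.151 − 69.608 = -30.457°.
a = sin²(Δφ/2) + cos φ₁ · cos φ₂ · sin²(Δλ/2) = 0.125967.
c = 2·atan2(√a, √(1−a)) = 0.72565 rad → d = 6371·c ≈ 4623.14 km.

4623 km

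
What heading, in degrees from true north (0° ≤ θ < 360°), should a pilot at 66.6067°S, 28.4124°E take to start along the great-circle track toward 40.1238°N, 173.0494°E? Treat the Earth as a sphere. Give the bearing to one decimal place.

Δλ = 173.0494 − 28.4124 = 144.6370°.
θ = atan2( sin Δλ · cos φ₂ , cos φ₁ · sin φ₂ − sin φ₁ · cos φ₂ · cos Δλ )
  = atan2(0.44255, -0.31645) = 125.567° → normalised to [0°, 360°): 125.567°.

125.6°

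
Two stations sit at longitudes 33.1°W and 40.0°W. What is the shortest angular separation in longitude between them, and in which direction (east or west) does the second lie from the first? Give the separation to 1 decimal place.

Raw difference: -40.0 − -33.1 = -6.9°.
Normalise into (−180°, 180°]: -6.9° stays -6.9°.
Negative ⇒ the second point lies to the west; separation 6.9°.

6.9° west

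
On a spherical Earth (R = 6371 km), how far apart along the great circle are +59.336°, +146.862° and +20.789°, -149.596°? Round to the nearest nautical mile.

3532 nmi

Δλ = -149.596 − 146.862 = -296.458°; wrapped into (−180°, 180°]: 63.542°.
Δφ = 20.789 − 59.336 = -38.547°.
a = sin²(Δφ/2) + cos φ₁ · cos φ₂ · sin²(Δλ/2) = 0.241134.
c = 2·atan2(√a, √(1−a)) = 1.02660 rad → d = 6371·c ≈ 6540.46 km ≈ 3531.56 nmi.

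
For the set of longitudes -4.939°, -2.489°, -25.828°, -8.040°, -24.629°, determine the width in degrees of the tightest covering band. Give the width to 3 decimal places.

Sort the longitudes: -25.828°, -24.629°, -8.040°, -4.939°, -2.489°.
Eastward gaps between consecutive values (wrapping around): 1.199°, 16.589°, 3.101°, 2.450°, 336.661°.
Largest gap = 336.661° ⇒ minimal covering band is its complement: 360° − 336.661° = 23.339°.
Band runs from -25.828° eastward to -2.489°.

23.339°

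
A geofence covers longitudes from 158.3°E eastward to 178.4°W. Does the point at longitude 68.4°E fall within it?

Band width going east from +158.3° to -178.4°: ((-178.4 − 158.3) mod 360) = 23.3°.
Offset of +68.4° east of the west edge: ((68.4 − 158.3) mod 360) = 270.1°.
270.1° > 23.3° ⇒ outside.

No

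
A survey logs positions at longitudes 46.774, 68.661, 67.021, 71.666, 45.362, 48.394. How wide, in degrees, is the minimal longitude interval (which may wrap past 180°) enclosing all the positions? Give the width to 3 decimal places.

26.304°

Sort the longitudes: +45.362°, +46.774°, +48.394°, +67.021°, +68.661°, +71.666°.
Eastward gaps between consecutive values (wrapping around): 1.412°, 1.620°, 18.627°, 1.640°, 3.005°, 333.696°.
Largest gap = 333.696° ⇒ minimal covering band is its complement: 360° − 333.696° = 26.304°.
Band runs from +45.362° eastward to +71.666°.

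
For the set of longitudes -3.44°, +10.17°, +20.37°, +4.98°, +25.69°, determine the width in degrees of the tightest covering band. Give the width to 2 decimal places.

Sort the longitudes: -3.44°, +4.98°, +10.17°, +20.37°, +25.69°.
Eastward gaps between consecutive values (wrapping around): 8.42°, 5.19°, 10.20°, 5.32°, 330.87°.
Largest gap = 330.87° ⇒ minimal covering band is its complement: 360° − 330.87° = 29.13°.
Band runs from -3.44° eastward to +25.69°.

29.13°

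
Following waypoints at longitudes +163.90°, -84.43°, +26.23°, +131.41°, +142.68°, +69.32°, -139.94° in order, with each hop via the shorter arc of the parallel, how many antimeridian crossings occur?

Leg 1: +163.90° → -84.43°, shortest Δλ = 111.67° (east) — crosses 180°.
Leg 2: -84.43° → +26.23°, shortest Δλ = 110.66° (east) — does not cross 180°.
Leg 3: +26.23° → +131.41°, shortest Δλ = 105.18° (east) — does not cross 180°.
Leg 4: +131.41° → +142.68°, shortest Δλ = 11.27° (east) — does not cross 180°.
Leg 5: +142.68° → +69.32°, shortest Δλ = -73.36° (west) — does not cross 180°.
Leg 6: +69.32° → -139.94°, shortest Δλ = 150.74° (east) — crosses 180°.
Total crossings: 2.

2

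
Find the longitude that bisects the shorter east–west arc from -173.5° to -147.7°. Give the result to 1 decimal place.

-160.6°

Signed shortest Δλ from -173.5° to -147.7° is +25.8°.
Midpoint longitude = -173.5° + (+25.8°)/2 = -173.5° + 12.9° = -160.6°.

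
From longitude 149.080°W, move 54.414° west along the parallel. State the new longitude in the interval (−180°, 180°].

Start at -149.080°; shift −54.414° → -203.494°.
-203.494° lies outside (−180°, 180°]; add 360° → +156.506°.

156.506°E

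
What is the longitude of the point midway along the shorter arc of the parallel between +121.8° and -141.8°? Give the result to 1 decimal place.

Signed shortest Δλ from +121.8° to -141.8° is +96.4°.
Midpoint longitude = +121.8° + (+96.4°)/2 = +121.8° + 48.2° = +170.0°.
(The naïve average (+121.8 + -141.8)/2 = -10.0° is on the wrong side of the globe.)

+170.0°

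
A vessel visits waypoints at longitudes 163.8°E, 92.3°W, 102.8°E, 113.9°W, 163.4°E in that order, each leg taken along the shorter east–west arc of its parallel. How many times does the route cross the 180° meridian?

4

Leg 1: +163.8° → -92.3°, shortest Δλ = 103.9° (east) — crosses 180°.
Leg 2: -92.3° → +102.8°, shortest Δλ = -164.9° (west) — crosses 180°.
Leg 3: +102.8° → -113.9°, shortest Δλ = 143.3° (east) — crosses 180°.
Leg 4: -113.9° → +163.4°, shortest Δλ = -82.7° (west) — crosses 180°.
Total crossings: 4.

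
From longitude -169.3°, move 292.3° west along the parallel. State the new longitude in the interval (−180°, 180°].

Start at -169.3°; shift −292.3° → -461.6°.
-461.6° lies outside (−180°, 180°]; add 360° → -101.6°.

-101.6°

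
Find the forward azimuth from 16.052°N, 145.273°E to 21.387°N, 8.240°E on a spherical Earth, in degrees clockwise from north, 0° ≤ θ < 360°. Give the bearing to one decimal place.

Δλ = 8.240 − 145.273 = -137.033°.
θ = atan2( sin Δλ · cos φ₂ , cos φ₁ · sin φ₂ − sin φ₁ · cos φ₂ · cos Δλ )
  = atan2(-0.63464, 0.53885) = -49.667° → normalised to [0°, 360°): 310.333°.

310.3°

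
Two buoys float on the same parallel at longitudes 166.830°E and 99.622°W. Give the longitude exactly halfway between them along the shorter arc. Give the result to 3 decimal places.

146.396°W

Signed shortest Δλ from +166.830° to -99.622° is +93.548°.
Midpoint longitude = +166.830° + (+93.548°)/2 = +166.830° + 46.774° = +213.604°.
Normalise into (−180°, 180°]: -146.396°.
(The naïve average (+166.830 + -99.622)/2 = 33.604° is on the wrong side of the globe.)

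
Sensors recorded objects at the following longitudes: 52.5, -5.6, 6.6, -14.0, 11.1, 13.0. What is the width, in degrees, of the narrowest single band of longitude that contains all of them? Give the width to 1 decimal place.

Sort the longitudes: -14.0°, -5.6°, +6.6°, +11.1°, +13.0°, +52.5°.
Eastward gaps between consecutive values (wrapping around): 8.4°, 12.2°, 4.5°, 1.9°, 39.5°, 293.5°.
Largest gap = 293.5° ⇒ minimal covering band is its complement: 360° − 293.5° = 66.5°.
Band runs from -14.0° eastward to +52.5°.

66.5°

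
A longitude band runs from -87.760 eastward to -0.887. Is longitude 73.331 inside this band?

No

Band width going east from -87.760° to -0.887°: ((-0.887 − -87.760) mod 360) = 86.873°.
Offset of +73.331° east of the west edge: ((73.331 − -87.760) mod 360) = 161.091°.
161.091° > 86.873° ⇒ outside.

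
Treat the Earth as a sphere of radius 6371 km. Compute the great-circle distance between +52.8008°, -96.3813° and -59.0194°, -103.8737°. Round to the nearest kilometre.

Δλ = -103.8737 − -96.3813 = -7.4924°.
Δφ = -59.0194 − 52.8008 = -111.8202°.
a = sin²(Δφ/2) + cos φ₁ · cos φ₂ · sin²(Δλ/2) = 0.687176.
c = 2·atan2(√a, √(1−a)) = 1.95449 rad → d = 6371·c ≈ 12452.08 km.

12452 km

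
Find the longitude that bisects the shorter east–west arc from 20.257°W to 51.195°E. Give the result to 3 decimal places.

Signed shortest Δλ from -20.257° to +51.195° is +71.452°.
Midpoint longitude = -20.257° + (+71.452°)/2 = -20.257° + 35.726° = +15.469°.

15.469°E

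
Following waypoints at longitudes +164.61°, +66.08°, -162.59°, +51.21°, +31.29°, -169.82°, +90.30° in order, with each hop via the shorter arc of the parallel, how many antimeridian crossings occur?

4

Leg 1: +164.61° → +66.08°, shortest Δλ = -98.53° (west) — does not cross 180°.
Leg 2: +66.08° → -162.59°, shortest Δλ = 131.33° (east) — crosses 180°.
Leg 3: -162.59° → +51.21°, shortest Δλ = -146.2° (west) — crosses 180°.
Leg 4: +51.21° → +31.29°, shortest Δλ = -19.92° (west) — does not cross 180°.
Leg 5: +31.29° → -169.82°, shortest Δλ = 158.89° (east) — crosses 180°.
Leg 6: -169.82° → +90.30°, shortest Δλ = -99.88° (west) — crosses 180°.
Total crossings: 4.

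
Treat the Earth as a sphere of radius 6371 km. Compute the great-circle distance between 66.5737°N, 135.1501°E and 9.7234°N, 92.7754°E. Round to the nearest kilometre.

Δλ = 92.7754 − 135.1501 = -42.3747°.
Δφ = 9.7234 − 66.5737 = -56.8503°.
a = sin²(Δφ/2) + cos φ₁ · cos φ₂ · sin²(Δλ/2) = 0.277772.
c = 2·atan2(√a, √(1−a)) = 1.11023 rad → d = 6371·c ≈ 7073.27 km.

7073 km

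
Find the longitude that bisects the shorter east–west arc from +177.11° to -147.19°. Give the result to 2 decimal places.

Signed shortest Δλ from +177.11° to -147.19° is +35.70°.
Midpoint longitude = +177.11° + (+35.70°)/2 = +177.11° + 17.85° = +194.96°.
Normalise into (−180°, 180°]: -165.04°.
(The naïve average (+177.11 + -147.19)/2 = 14.96° is on the wrong side of the globe.)

-165.04°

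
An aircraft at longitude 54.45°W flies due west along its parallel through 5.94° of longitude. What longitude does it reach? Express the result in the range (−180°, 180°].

Start at -54.45°; shift −5.94° → -60.39°.
-60.39° already lies in (−180°, 180°].

60.39°W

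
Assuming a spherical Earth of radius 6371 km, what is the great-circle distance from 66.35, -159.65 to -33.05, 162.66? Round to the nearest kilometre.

11509 km

Δλ = 162.66 − -159.65 = 322.31°; wrapped into (−180°, 180°]: -37.69°.
Δφ = -33.05 − 66.35 = -99.40°.
a = sin²(Δφ/2) + cos φ₁ · cos φ₂ · sin²(Δλ/2) = 0.616745.
c = 2·atan2(√a, √(1−a)) = 1.80646 rad → d = 6371·c ≈ 11508.96 km.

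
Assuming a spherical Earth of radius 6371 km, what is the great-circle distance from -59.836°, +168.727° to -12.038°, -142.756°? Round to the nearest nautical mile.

3579 nmi

Δλ = -142.756 − 168.727 = -311.483°; wrapped into (−180°, 180°]: 48.517°.
Δφ = -12.038 − -59.836 = 47.798°.
a = sin²(Δφ/2) + cos φ₁ · cos φ₂ · sin²(Δλ/2) = 0.247080.
c = 2·atan2(√a, √(1−a)) = 1.04044 rad → d = 6371·c ≈ 6628.65 km ≈ 3579.19 nmi.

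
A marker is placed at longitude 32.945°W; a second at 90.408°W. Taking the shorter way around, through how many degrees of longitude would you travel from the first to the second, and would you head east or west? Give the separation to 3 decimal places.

Raw difference: -90.408 − -32.945 = -57.463°.
Normalise into (−180°, 180°]: -57.463° stays -57.463°.
Negative ⇒ the second point lies to the west; separation 57.463°.

57.463° west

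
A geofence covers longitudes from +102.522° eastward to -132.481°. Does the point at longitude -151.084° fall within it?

Yes

Band width going east from +102.522° to -132.481°: ((-132.481 − 102.522) mod 360) = 124.997°.
Offset of -151.084° east of the west edge: ((-151.084 − 102.522) mod 360) = 106.394°.
106.394° ≤ 124.997° ⇒ inside.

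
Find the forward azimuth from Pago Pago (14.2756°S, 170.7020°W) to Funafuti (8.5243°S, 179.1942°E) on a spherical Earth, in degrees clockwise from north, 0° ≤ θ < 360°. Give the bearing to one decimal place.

299.1°

Δλ = 179.1942 − -170.7020 = 349.8962°; wrapped into (−180°, 180°]: -10.1038°.
θ = atan2( sin Δλ · cos φ₂ , cos φ₁ · sin φ₂ − sin φ₁ · cos φ₂ · cos Δλ )
  = atan2(-0.17349, 0.09643) = -60.935° → normalised to [0°, 360°): 299.065°.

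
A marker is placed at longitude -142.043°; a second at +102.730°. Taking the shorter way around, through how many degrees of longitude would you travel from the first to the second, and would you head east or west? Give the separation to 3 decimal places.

115.227° west

Raw difference: 102.730 − -142.043 = 244.773°.
Normalise into (−180°, 180°]: 244.773° − 360° = -115.227°.
Negative ⇒ the second point lies to the west; separation 115.227°.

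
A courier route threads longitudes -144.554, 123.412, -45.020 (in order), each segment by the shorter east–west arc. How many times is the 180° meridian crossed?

Leg 1: -144.554° → +123.412°, shortest Δλ = -92.034° (west) — crosses 180°.
Leg 2: +123.412° → -45.020°, shortest Δλ = -168.432° (west) — does not cross 180°.
Total crossings: 1.

1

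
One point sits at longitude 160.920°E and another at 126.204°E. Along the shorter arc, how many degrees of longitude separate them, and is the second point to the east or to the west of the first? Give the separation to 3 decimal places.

34.716° west

Raw difference: 126.204 − 160.920 = -34.716°.
Normalise into (−180°, 180°]: -34.716° stays -34.716°.
Negative ⇒ the second point lies to the west; separation 34.716°.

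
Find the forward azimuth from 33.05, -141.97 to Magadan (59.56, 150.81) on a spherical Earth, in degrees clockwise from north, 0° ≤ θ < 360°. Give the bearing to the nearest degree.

323°

Δλ = 150.81 − -141.97 = 292.78°; wrapped into (−180°, 180°]: -67.22°.
θ = atan2( sin Δλ · cos φ₂ , cos φ₁ · sin φ₂ − sin φ₁ · cos φ₂ · cos Δλ )
  = atan2(-0.46712, 0.61568) = -37.188° → normalised to [0°, 360°): 322.812°.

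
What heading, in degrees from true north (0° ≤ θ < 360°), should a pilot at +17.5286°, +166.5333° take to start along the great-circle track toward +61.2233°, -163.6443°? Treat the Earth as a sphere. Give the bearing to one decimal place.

18.6°

Δλ = -163.6443 − 166.5333 = -330.1776°; wrapped into (−180°, 180°]: 29.8224°.
θ = atan2( sin Δλ · cos φ₂ , cos φ₁ · sin φ₂ − sin φ₁ · cos φ₂ · cos Δλ )
  = atan2(0.23941, 0.71002) = 18.633° → normalised to [0°, 360°): 18.633°.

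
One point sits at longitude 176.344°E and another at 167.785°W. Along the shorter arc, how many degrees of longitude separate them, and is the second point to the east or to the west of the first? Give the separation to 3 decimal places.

15.871° east

Raw difference: -167.785 − 176.344 = -344.129°.
Normalise into (−180°, 180°]: -344.129° + 360° = 15.871°.
Positive ⇒ the second point lies to the east; separation 15.871°.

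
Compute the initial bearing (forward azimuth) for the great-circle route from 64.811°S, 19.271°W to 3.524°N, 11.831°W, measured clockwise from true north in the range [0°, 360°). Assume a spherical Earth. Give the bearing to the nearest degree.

8°

Δλ = -11.831 − -19.271 = 7.440°.
θ = atan2( sin Δλ · cos φ₂ , cos φ₁ · sin φ₂ − sin φ₁ · cos φ₂ · cos Δλ )
  = atan2(0.12924, 0.92175) = 7.982° → normalised to [0°, 360°): 7.982°.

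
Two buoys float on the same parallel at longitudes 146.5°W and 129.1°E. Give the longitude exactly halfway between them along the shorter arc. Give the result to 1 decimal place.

Signed shortest Δλ from -146.5° to +129.1° is -84.4°.
Midpoint longitude = -146.5° + (-84.4°)/2 = -146.5° − 42.2° = -188.7°.
Normalise into (−180°, 180°]: +171.3°.
(The naïve average (-146.5 + +129.1)/2 = -8.7° is on the wrong side of the globe.)

171.3°E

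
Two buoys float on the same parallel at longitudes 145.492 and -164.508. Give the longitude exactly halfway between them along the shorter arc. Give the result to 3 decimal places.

+170.492°

Signed shortest Δλ from +145.492° to -164.508° is +50.000°.
Midpoint longitude = +145.492° + (+50.000°)/2 = +145.492° + 25.000° = +170.492°.
(The naïve average (+145.492 + -164.508)/2 = -9.508° is on the wrong side of the globe.)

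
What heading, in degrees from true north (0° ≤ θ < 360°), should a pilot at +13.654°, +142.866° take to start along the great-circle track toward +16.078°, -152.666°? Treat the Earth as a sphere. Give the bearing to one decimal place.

Δλ = -152.666 − 142.866 = -295.532°; wrapped into (−180°, 180°]: 64.468°.
θ = atan2( sin Δλ · cos φ₂ , cos φ₁ · sin φ₂ − sin φ₁ · cos φ₂ · cos Δλ )
  = atan2(0.86705, 0.17135) = 78.821° → normalised to [0°, 360°): 78.821°.

78.8°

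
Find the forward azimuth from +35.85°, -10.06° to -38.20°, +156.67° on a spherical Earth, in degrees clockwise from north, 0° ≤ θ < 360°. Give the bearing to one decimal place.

106.5°

Δλ = 156.67 − -10.06 = 166.73°.
θ = atan2( sin Δλ · cos φ₂ , cos φ₁ · sin φ₂ − sin φ₁ · cos φ₂ · cos Δλ )
  = atan2(0.18039, -0.05329) = 106.459° → normalised to [0°, 360°): 106.459°.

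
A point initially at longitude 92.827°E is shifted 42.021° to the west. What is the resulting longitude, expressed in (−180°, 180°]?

50.806°E

Start at +92.827°; shift −42.021° → +50.806°.
+50.806° already lies in (−180°, 180°].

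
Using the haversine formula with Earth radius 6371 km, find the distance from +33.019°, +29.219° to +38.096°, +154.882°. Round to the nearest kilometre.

10317 km

Δλ = 154.882 − 29.219 = 125.663°.
Δφ = 38.096 − 33.019 = 5.077°.
a = sin²(Δφ/2) + cos φ₁ · cos φ₂ · sin²(Δλ/2) = 0.524257.
c = 2·atan2(√a, √(1−a)) = 1.61933 rad → d = 6371·c ≈ 10316.74 km.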